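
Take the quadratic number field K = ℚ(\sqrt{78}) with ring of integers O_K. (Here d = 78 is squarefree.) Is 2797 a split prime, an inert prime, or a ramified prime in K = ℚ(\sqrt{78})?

split

78 mod 4 = 2, hence disc K = 4·78 = 312 and O_K = ℤ[√78].
2797 ∤ 312, so 2797 is unramified.
Legendre symbol by Euler's criterion: (78/2797) ≡ 78^1398 ≡ 1 (mod 2797), i.e. (78/2797) = 1.
(78/2797) = 1, so 2797 splits.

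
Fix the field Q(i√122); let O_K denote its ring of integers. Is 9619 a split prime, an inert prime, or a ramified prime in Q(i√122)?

-122 mod 4 = 2, hence disc K = 4·(-122) = -488 and O_K = ℤ[√-122].
Since gcd(9619, -488) = 1 the prime 9619 does not ramify.
Euler's criterion: (-122)^4809 mod 9619 = 1. Thus (-122|9619) = 1.
(-122/9619) = 1, so 9619 splits.

9619 splits in O_K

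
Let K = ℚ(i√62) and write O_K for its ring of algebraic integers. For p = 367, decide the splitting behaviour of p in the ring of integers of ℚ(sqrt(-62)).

d = -62 ≡ 2 (mod 4), so O_K = ℤ[√-62] and disc(K) = 4d = -248.
Since gcd(367, -248) = 1 the prime 367 does not ramify.
Legendre symbol by Euler's criterion: (-62/367) ≡ (-62)^183 ≡ 366 (mod 367), i.e. (-62/367) = -1.
Legendre symbol -1 ⇒ 367 is inert.

inert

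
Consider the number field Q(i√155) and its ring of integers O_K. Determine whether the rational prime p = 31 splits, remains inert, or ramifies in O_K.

-155 mod 4 = 1, hence disc K = -155 and O_K = ℤ[(1+√-155)/2].
Ramification test: 31 | -155. The prime 31 ramifies in K.

ramified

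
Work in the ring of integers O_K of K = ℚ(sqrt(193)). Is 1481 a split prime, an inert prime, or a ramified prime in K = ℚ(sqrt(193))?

d = 193 ≡ 1 (mod 4), so O_K = ℤ[(1+√193)/2] and disc(K) = d = 193.
disc(K) = 193 is not divisible by 1481; 1481 is unramified.
Compute (193/1481) via Euler: 193^((1481-1)/2) mod 1481 = 1, so (193/1481) = 1.
Legendre symbol 1 ⇒ 1481 is split.

p splits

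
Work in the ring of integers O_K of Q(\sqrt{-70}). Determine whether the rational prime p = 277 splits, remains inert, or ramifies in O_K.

d = -70 ≡ 2 (mod 4), so O_K = ℤ[√-70] and disc(K) = 4d = -280.
disc(K) = -280 is not divisible by 277; 277 is unramified.
(-70/277) = 207^138 mod 277 = 1, giving Legendre symbol 1.
(-70/277) = 1, so 277 splits.

277 splits in O_K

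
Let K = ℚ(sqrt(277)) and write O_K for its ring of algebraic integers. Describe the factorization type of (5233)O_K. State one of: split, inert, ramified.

5233 splits in O_K

d = 277 ≡ 1 (mod 4), so O_K = ℤ[(1+√277)/2] and disc(K) = d = 277.
Since gcd(5233, 277) = 1 the prime 5233 does not ramify.
Legendre symbol by Euler's criterion: (277/5233) ≡ 277^2616 ≡ 1 (mod 5233), i.e. (277/5233) = 1.
(277/5233) = 1, so 5233 splits.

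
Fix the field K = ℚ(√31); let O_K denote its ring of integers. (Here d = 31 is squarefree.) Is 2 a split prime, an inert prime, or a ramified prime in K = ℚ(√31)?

p ramifies

31 mod 4 = 3, hence disc K = 4·31 = 124 and O_K = ℤ[√31].
disc(K) = 124 = 2·62, so p = 2 is ramified.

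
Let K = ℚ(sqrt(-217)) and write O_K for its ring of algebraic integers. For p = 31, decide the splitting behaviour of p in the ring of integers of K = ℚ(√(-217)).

31 is ramified

Since -217 ≢ 1 mod 4, the ring of integers is ℤ[√-217] with discriminant 4·(-217) = -868.
31 divides disc(K) = -868, so 31 ramifies.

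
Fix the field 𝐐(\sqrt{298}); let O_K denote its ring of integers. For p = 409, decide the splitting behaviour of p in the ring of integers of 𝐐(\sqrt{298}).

298 mod 4 = 2, hence disc K = 4·298 = 1192 and O_K = ℤ[√298].
409 ∤ 1192, so 409 is unramified.
Legendre symbol by Euler's criterion: (298/409) ≡ 298^204 ≡ 408 (mod 409), i.e. (298/409) = -1.
d is a non-residue mod p, hence 409 remains inert in O_K.

p is inert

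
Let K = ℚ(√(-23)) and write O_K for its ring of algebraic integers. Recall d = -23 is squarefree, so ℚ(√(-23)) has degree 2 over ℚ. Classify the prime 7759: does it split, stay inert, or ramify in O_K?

p splits

-23 mod 4 = 1, hence disc K = -23 and O_K = ℤ[(1+√-23)/2].
7759 ∤ -23, so 7759 is unramified.
Compute (-23/7759) via Euler: 7736^((7759-1)/2) mod 7759 = 1, so (-23/7759) = 1.
Legendre symbol 1 ⇒ 7759 is split.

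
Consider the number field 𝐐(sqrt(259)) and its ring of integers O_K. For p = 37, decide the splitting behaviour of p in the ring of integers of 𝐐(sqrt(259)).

ramified

259 mod 4 = 3, hence disc K = 4·259 = 1036 and O_K = ℤ[√259].
disc(K) = 1036 = 37·28, so p = 37 is ramified.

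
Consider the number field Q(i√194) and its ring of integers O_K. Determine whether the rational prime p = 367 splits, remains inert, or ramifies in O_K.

d = -194 ≡ 2 (mod 4), so O_K = ℤ[√-194] and disc(K) = 4d = -776.
367 ∤ -776, so 367 is unramified.
Euler's criterion: (-194)^183 mod 367 = 1. Thus (-194|367) = 1.
d is a quadratic residue mod p, hence 367 splits in O_K.

p splits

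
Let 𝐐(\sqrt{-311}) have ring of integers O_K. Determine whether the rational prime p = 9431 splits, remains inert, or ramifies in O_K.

inert — (9431) stays prime in O_K

Since -311 ≡ 1 mod 4, the ring of integers is ℤ[(1+√-311)/2] with discriminant -311.
disc(K) = -311 is not divisible by 9431; 9431 is unramified.
Legendre symbol by Euler's criterion: (-311/9431) ≡ (-311)^4715 ≡ 9430 (mod 9431), i.e. (-311/9431) = -1.
Legendre symbol -1 ⇒ 9431 is inert.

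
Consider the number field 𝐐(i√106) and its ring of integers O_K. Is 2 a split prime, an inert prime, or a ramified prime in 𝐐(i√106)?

ramified

d = -106 ≡ 2 (mod 4), so O_K = ℤ[√-106] and disc(K) = 4d = -424.
Ramification test: 2 | -424. The prime 2 ramifies in K.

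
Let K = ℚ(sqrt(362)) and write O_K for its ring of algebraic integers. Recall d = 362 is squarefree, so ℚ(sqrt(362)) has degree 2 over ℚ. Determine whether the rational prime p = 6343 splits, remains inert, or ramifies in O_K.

362 mod 4 = 2, hence disc K = 4·362 = 1448 and O_K = ℤ[√362].
6343 ∤ 1448, so 6343 is unramified.
(362/6343) = 362^3171 mod 6343 = 6342, giving Legendre symbol -1.
d is a non-residue mod p, hence 6343 remains inert in O_K.

inert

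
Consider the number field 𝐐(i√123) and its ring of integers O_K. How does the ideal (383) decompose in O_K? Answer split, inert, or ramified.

-123 mod 4 = 1, hence disc K = -123 and O_K = ℤ[(1+√-123)/2].
Since gcd(383, -123) = 1 the prime 383 does not ramify.
(-123/383) = 260^191 mod 383 = 1, giving Legendre symbol 1.
Legendre symbol 1 ⇒ 383 is split.

split — (383) = 𝔭₁𝔭₂ with 𝔭₁ ≠ 𝔭₂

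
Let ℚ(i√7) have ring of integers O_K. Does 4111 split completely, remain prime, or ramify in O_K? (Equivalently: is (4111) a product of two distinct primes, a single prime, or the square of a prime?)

4111 splits in O_K

Since -7 ≡ 1 mod 4, the ring of integers is ℤ[(1+√-7)/2] with discriminant -7.
4111 ∤ -7, so 4111 is unramified.
Compute (-7/4111) via Euler: 4104^((4111-1)/2) mod 4111 = 1, so (-7/4111) = 1.
Legendre symbol 1 ⇒ 4111 is split.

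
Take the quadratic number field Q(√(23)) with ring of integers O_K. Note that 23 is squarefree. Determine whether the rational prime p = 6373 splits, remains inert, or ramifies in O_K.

d = 23 ≡ 3 (mod 4), so O_K = ℤ[√23] and disc(K) = 4d = 92.
6373 ∤ 92, so 6373 is unramified.
Compute (23/6373) via Euler: 23^((6373-1)/2) mod 6373 = 1, so (23/6373) = 1.
(23/6373) = 1, so 6373 splits.

split — (6373) = 𝔭₁𝔭₂ with 𝔭₁ ≠ 𝔭₂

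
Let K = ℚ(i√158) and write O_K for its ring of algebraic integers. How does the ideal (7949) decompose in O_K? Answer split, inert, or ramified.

inert

d = -158 ≡ 2 (mod 4), so O_K = ℤ[√-158] and disc(K) = 4d = -632.
Since gcd(7949, -632) = 1 the prime 7949 does not ramify.
Compute (-158/7949) via Euler: 7791^((7949-1)/2) mod 7949 = 7948, so (-158/7949) = -1.
Legendre symbol -1 ⇒ 7949 is inert.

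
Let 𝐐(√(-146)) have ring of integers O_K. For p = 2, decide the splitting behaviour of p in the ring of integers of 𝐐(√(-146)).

ramified — (2) = 𝔭²

-146 mod 4 = 2, hence disc K = 4·(-146) = -584 and O_K = ℤ[√-146].
Ramification test: 2 | -584. The prime 2 ramifies in K.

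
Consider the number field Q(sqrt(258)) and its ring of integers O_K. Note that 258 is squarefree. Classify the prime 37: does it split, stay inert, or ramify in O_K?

d = 258 ≡ 2 (mod 4), so O_K = ℤ[√258] and disc(K) = 4d = 1032.
Since gcd(37, 1032) = 1 the prime 37 does not ramify.
Euler's criterion: 258^18 mod 37 = 1. Thus (258|37) = 1.
Legendre symbol 1 ⇒ 37 is split.

splits completely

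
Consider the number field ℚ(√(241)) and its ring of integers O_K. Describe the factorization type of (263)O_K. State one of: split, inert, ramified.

241 mod 4 = 1, hence disc K = 241 and O_K = ℤ[(1+√241)/2].
263 ∤ 241, so 263 is unramified.
(241/263) = 241^131 mod 263 = 262, giving Legendre symbol -1.
d is a non-residue mod p, hence 263 remains inert in O_K.

p is inert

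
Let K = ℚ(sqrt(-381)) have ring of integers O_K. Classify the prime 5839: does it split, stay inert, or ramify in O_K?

d = -381 ≡ 3 (mod 4), so O_K = ℤ[√-381] and disc(K) = 4d = -1524.
disc(K) = -1524 is not divisible by 5839; 5839 is unramified.
(-381/5839) = 5458^2919 mod 5839 = 5838, giving Legendre symbol -1.
(-381/5839) = -1, so 5839 is inert.

p is inert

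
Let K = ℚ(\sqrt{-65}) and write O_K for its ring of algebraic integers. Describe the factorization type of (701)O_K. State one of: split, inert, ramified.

splits completely

-65 mod 4 = 3, hence disc K = 4·(-65) = -260 and O_K = ℤ[√-65].
701 ∤ -260, so 701 is unramified.
(-65/701) = 636^350 mod 701 = 1, giving Legendre symbol 1.
Legendre symbol 1 ⇒ 701 is split.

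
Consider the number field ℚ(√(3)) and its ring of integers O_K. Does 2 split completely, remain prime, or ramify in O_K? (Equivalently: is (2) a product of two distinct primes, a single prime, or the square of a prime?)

Since 3 ≢ 1 mod 4, the ring of integers is ℤ[√3] with discriminant 4·3 = 12.
disc(K) = 12 = 2·6, so p = 2 is ramified.

ramifies in O_K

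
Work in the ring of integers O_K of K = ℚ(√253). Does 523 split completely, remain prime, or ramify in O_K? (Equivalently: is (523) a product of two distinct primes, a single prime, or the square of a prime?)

Since 253 ≡ 1 mod 4, the ring of integers is ℤ[(1+√253)/2] with discriminant 253.
Since gcd(523, 253) = 1 the prime 523 does not ramify.
Compute (253/523) via Euler: 253^((523-1)/2) mod 523 = 1, so (253/523) = 1.
d is a quadratic residue mod p, hence 523 splits in O_K.

523 splits in O_K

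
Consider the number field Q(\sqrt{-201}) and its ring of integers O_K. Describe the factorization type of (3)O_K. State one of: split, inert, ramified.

Since -201 ≢ 1 mod 4, the ring of integers is ℤ[√-201] with discriminant 4·(-201) = -804.
3 divides disc(K) = -804, so 3 ramifies.

3 is ramified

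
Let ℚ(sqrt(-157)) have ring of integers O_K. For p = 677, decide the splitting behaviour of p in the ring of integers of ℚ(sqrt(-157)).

Since -157 ≢ 1 mod 4, the ring of integers is ℤ[√-157] with discriminant 4·(-157) = -628.
disc(K) = -628 is not divisible by 677; 677 is unramified.
Compute (-157/677) via Euler: 520^((677-1)/2) mod 677 = 1, so (-157/677) = 1.
(-157/677) = 1, so 677 splits.

p splits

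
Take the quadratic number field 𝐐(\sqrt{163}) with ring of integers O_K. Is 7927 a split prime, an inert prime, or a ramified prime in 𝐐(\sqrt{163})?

163 mod 4 = 3, hence disc K = 4·163 = 652 and O_K = ℤ[√163].
Since gcd(7927, 652) = 1 the prime 7927 does not ramify.
Legendre symbol by Euler's criterion: (163/7927) ≡ 163^3963 ≡ 1 (mod 7927), i.e. (163/7927) = 1.
d is a quadratic residue mod p, hence 7927 splits in O_K.

p splits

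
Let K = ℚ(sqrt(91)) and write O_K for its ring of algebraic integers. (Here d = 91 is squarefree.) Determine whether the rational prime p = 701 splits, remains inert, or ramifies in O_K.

Since 91 ≢ 1 mod 4, the ring of integers is ℤ[√91] with discriminant 4·91 = 364.
disc(K) = 364 is not divisible by 701; 701 is unramified.
Legendre symbol by Euler's criterion: (91/701) ≡ 91^350 ≡ 1 (mod 701), i.e. (91/701) = 1.
(91/701) = 1, so 701 splits.

splits completely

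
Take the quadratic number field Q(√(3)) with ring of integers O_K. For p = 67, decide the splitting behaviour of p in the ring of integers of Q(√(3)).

67 remains inert

3 mod 4 = 3, hence disc K = 4·3 = 12 and O_K = ℤ[√3].
Since gcd(67, 12) = 1 the prime 67 does not ramify.
Compute (3/67) via Euler: 3^((67-1)/2) mod 67 = 66, so (3/67) = -1.
Legendre symbol -1 ⇒ 67 is inert.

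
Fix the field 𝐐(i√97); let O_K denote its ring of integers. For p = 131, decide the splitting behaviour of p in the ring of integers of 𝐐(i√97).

Since -97 ≢ 1 mod 4, the ring of integers is ℤ[√-97] with discriminant 4·(-97) = -388.
Since gcd(131, -388) = 1 the prime 131 does not ramify.
(-97/131) = 34^65 mod 131 = 1, giving Legendre symbol 1.
(-97/131) = 1, so 131 splits.

split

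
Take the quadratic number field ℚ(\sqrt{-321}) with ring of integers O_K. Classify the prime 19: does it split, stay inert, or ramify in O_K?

p is inert

d = -321 ≡ 3 (mod 4), so O_K = ℤ[√-321] and disc(K) = 4d = -1284.
19 ∤ -1284, so 19 is unramified.
(-321/19) = 2^9 mod 19 = 18, giving Legendre symbol -1.
Legendre symbol -1 ⇒ 19 is inert.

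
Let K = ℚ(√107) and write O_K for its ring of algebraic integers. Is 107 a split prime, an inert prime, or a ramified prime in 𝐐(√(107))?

Since 107 ≢ 1 mod 4, the ring of integers is ℤ[√107] with discriminant 4·107 = 428.
Ramification test: 107 | 428. The prime 107 ramifies in K.

ramified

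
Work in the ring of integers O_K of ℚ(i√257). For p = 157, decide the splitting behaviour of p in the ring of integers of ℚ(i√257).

split — (157) = 𝔭₁𝔭₂ with 𝔭₁ ≠ 𝔭₂

d = -257 ≡ 3 (mod 4), so O_K = ℤ[√-257] and disc(K) = 4d = -1028.
disc(K) = -1028 is not divisible by 157; 157 is unramified.
(-257/157) = 57^78 mod 157 = 1, giving Legendre symbol 1.
(-257/157) = 1, so 157 splits.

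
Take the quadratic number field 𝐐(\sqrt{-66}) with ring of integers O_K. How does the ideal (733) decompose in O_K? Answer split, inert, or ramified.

splits completely

-66 mod 4 = 2, hence disc K = 4·(-66) = -264 and O_K = ℤ[√-66].
disc(K) = -264 is not divisible by 733; 733 is unramified.
(-66/733) = 667^366 mod 733 = 1, giving Legendre symbol 1.
Legendre symbol 1 ⇒ 733 is split.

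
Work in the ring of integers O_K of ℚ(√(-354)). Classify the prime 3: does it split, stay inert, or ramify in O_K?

d = -354 ≡ 2 (mod 4), so O_K = ℤ[√-354] and disc(K) = 4d = -1416.
3 divides disc(K) = -1416, so 3 ramifies.

ramifies in O_K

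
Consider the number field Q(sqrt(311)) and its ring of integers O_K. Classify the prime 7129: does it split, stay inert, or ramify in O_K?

311 mod 4 = 3, hence disc K = 4·311 = 1244 and O_K = ℤ[√311].
Since gcd(7129, 1244) = 1 the prime 7129 does not ramify.
Compute (311/7129) via Euler: 311^((7129-1)/2) mod 7129 = 7128, so (311/7129) = -1.
(311/7129) = -1, so 7129 is inert.

inert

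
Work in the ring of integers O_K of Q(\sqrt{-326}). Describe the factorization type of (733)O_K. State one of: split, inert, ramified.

Since -326 ≢ 1 mod 4, the ring of integers is ℤ[√-326] with discriminant 4·(-326) = -1304.
733 ∤ -1304, so 733 is unramified.
Compute (-326/733) via Euler: 407^((733-1)/2) mod 733 = 732, so (-326/733) = -1.
Legendre symbol -1 ⇒ 733 is inert.

inert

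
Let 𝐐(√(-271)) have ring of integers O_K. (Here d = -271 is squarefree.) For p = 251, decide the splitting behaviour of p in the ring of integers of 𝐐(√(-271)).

Since -271 ≡ 1 mod 4, the ring of integers is ℤ[(1+√-271)/2] with discriminant -271.
disc(K) = -271 is not divisible by 251; 251 is unramified.
Legendre symbol by Euler's criterion: (-271/251) ≡ (-271)^125 ≡ 250 (mod 251), i.e. (-271/251) = -1.
d is a non-residue mod p, hence 251 remains inert in O_K.

inert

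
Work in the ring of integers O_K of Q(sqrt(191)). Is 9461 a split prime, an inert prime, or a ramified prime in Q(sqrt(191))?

p splits

191 mod 4 = 3, hence disc K = 4·191 = 764 and O_K = ℤ[√191].
Since gcd(9461, 764) = 1 the prime 9461 does not ramify.
(191/9461) = 191^4730 mod 9461 = 1, giving Legendre symbol 1.
(191/9461) = 1, so 9461 splits.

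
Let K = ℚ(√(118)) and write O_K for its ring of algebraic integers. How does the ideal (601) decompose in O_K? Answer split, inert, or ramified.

601 remains inert

d = 118 ≡ 2 (mod 4), so O_K = ℤ[√118] and disc(K) = 4d = 472.
disc(K) = 472 is not divisible by 601; 601 is unramified.
(118/601) = 118^300 mod 601 = 600, giving Legendre symbol -1.
d is a non-residue mod p, hence 601 remains inert in O_K.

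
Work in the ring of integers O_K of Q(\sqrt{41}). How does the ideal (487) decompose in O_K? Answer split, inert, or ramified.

split — (487) = 𝔭₁𝔭₂ with 𝔭₁ ≠ 𝔭₂

41 mod 4 = 1, hence disc K = 41 and O_K = ℤ[(1+√41)/2].
disc(K) = 41 is not divisible by 487; 487 is unramified.
Legendre symbol by Euler's criterion: (41/487) ≡ 41^243 ≡ 1 (mod 487), i.e. (41/487) = 1.
(41/487) = 1, so 487 splits.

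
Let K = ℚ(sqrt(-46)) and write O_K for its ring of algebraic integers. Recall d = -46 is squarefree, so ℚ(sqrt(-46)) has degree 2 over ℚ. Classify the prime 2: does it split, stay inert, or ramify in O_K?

ramifies in O_K

Since -46 ≢ 1 mod 4, the ring of integers is ℤ[√-46] with discriminant 4·(-46) = -184.
2 divides disc(K) = -184, so 2 ramifies.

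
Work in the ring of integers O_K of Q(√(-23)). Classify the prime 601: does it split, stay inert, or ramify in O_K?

-23 mod 4 = 1, hence disc K = -23 and O_K = ℤ[(1+√-23)/2].
Since gcd(601, -23) = 1 the prime 601 does not ramify.
Compute (-23/601) via Euler: 578^((601-1)/2) mod 601 = 1, so (-23/601) = 1.
(-23/601) = 1, so 601 splits.

p splits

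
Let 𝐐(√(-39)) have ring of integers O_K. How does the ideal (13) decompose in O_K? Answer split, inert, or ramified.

ramified — (13) = 𝔭²

Since -39 ≡ 1 mod 4, the ring of integers is ℤ[(1+√-39)/2] with discriminant -39.
disc(K) = -39 = 13·(-3), so p = 13 is ramified.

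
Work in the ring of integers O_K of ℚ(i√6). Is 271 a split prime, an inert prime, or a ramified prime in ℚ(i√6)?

split — (271) = 𝔭₁𝔭₂ with 𝔭₁ ≠ 𝔭₂

-6 mod 4 = 2, hence disc K = 4·(-6) = -24 and O_K = ℤ[√-6].
Since gcd(271, -24) = 1 the prime 271 does not ramify.
(-6/271) = 265^135 mod 271 = 1, giving Legendre symbol 1.
(-6/271) = 1, so 271 splits.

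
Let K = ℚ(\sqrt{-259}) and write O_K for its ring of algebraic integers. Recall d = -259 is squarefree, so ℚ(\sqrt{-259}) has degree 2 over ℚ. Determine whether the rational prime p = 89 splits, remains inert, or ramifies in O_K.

split — (89) = 𝔭₁𝔭₂ with 𝔭₁ ≠ 𝔭₂

d = -259 ≡ 1 (mod 4), so O_K = ℤ[(1+√-259)/2] and disc(K) = d = -259.
disc(K) = -259 is not divisible by 89; 89 is unramified.
Compute (-259/89) via Euler: 8^((89-1)/2) mod 89 = 1, so (-259/89) = 1.
d is a quadratic residue mod p, hence 89 splits in O_K.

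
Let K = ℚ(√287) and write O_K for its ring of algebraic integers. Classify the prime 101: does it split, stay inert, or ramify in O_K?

d = 287 ≡ 3 (mod 4), so O_K = ℤ[√287] and disc(K) = 4d = 1148.
101 ∤ 1148, so 101 is unramified.
(287/101) = 85^50 mod 101 = 1, giving Legendre symbol 1.
d is a quadratic residue mod p, hence 101 splits in O_K.

splits completely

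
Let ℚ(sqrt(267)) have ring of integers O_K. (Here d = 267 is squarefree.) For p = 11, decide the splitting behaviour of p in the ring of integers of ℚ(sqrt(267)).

267 mod 4 = 3, hence disc K = 4·267 = 1068 and O_K = ℤ[√267].
11 ∤ 1068, so 11 is unramified.
Legendre symbol by Euler's criterion: (267/11) ≡ 267^5 ≡ 1 (mod 11), i.e. (267/11) = 1.
Legendre symbol 1 ⇒ 11 is split.

p splits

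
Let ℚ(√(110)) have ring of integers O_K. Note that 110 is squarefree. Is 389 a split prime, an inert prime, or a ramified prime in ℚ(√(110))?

Since 110 ≢ 1 mod 4, the ring of integers is ℤ[√110] with discriminant 4·110 = 440.
disc(K) = 440 is not divisible by 389; 389 is unramified.
Euler's criterion: 110^194 mod 389 = 388. Thus (110|389) = -1.
d is a non-residue mod p, hence 389 remains inert in O_K.

389 remains inert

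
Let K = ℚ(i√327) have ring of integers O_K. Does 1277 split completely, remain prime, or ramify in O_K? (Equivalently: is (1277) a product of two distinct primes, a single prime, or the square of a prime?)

-327 mod 4 = 1, hence disc K = -327 and O_K = ℤ[(1+√-327)/2].
disc(K) = -327 is not divisible by 1277; 1277 is unramified.
Compute (-327/1277) via Euler: 950^((1277-1)/2) mod 1277 = 1276, so (-327/1277) = -1.
Legendre symbol -1 ⇒ 1277 is inert.

remains prime (inert)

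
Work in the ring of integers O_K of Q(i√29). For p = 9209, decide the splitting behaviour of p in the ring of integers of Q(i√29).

splits completely

d = -29 ≡ 3 (mod 4), so O_K = ℤ[√-29] and disc(K) = 4d = -116.
9209 ∤ -116, so 9209 is unramified.
Euler's criterion: (-29)^4604 mod 9209 = 1. Thus (-29|9209) = 1.
Legendre symbol 1 ⇒ 9209 is split.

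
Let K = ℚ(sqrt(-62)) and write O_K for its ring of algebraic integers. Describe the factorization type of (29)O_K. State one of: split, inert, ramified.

Since -62 ≢ 1 mod 4, the ring of integers is ℤ[√-62] with discriminant 4·(-62) = -248.
29 ∤ -248, so 29 is unramified.
Legendre symbol by Euler's criterion: (-62/29) ≡ (-62)^14 ≡ 1 (mod 29), i.e. (-62/29) = 1.
d is a quadratic residue mod p, hence 29 splits in O_K.

split — (29) = 𝔭₁𝔭₂ with 𝔭₁ ≠ 𝔭₂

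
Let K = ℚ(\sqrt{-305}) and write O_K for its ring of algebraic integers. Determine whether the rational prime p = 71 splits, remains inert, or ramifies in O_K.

p splits

Since -305 ≢ 1 mod 4, the ring of integers is ℤ[√-305] with discriminant 4·(-305) = -1220.
disc(K) = -1220 is not divisible by 71; 71 is unramified.
Euler's criterion: (-305)^35 mod 71 = 1. Thus (-305|71) = 1.
(-305/71) = 1, so 71 splits.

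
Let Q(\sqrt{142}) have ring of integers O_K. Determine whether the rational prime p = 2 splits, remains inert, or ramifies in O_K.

ramifies in O_K

Since 142 ≢ 1 mod 4, the ring of integers is ℤ[√142] with discriminant 4·142 = 568.
Ramification test: 2 | 568. The prime 2 ramifies in K.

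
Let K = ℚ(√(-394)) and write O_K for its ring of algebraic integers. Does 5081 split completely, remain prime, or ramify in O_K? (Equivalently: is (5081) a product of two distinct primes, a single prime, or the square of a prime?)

splits completely

d = -394 ≡ 2 (mod 4), so O_K = ℤ[√-394] and disc(K) = 4d = -1576.
5081 ∤ -1576, so 5081 is unramified.
(-394/5081) = 4687^2540 mod 5081 = 1, giving Legendre symbol 1.
Legendre symbol 1 ⇒ 5081 is split.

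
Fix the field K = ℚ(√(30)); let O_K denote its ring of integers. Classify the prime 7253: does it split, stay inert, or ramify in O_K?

d = 30 ≡ 2 (mod 4), so O_K = ℤ[√30] and disc(K) = 4d = 120.
Since gcd(7253, 120) = 1 the prime 7253 does not ramify.
(30/7253) = 30^3626 mod 7253 = 7252, giving Legendre symbol -1.
Legendre symbol -1 ⇒ 7253 is inert.

p is inert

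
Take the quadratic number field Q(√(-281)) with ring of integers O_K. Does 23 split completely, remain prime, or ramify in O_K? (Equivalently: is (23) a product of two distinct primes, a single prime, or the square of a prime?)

Since -281 ≢ 1 mod 4, the ring of integers is ℤ[√-281] with discriminant 4·(-281) = -1124.
disc(K) = -1124 is not divisible by 23; 23 is unramified.
Compute (-281/23) via Euler: 18^((23-1)/2) mod 23 = 1, so (-281/23) = 1.
d is a quadratic residue mod p, hence 23 splits in O_K.

split — (23) = 𝔭₁𝔭₂ with 𝔭₁ ≠ 𝔭₂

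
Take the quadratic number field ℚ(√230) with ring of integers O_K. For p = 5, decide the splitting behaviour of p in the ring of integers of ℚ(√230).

Since 230 ≢ 1 mod 4, the ring of integers is ℤ[√230] with discriminant 4·230 = 920.
5 divides disc(K) = 920, so 5 ramifies.

p ramifies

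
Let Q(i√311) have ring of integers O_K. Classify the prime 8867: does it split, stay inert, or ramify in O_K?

split — (8867) = 𝔭₁𝔭₂ with 𝔭₁ ≠ 𝔭₂

d = -311 ≡ 1 (mod 4), so O_K = ℤ[(1+√-311)/2] and disc(K) = d = -311.
disc(K) = -311 is not divisible by 8867; 8867 is unramified.
(-311/8867) = 8556^4433 mod 8867 = 1, giving Legendre symbol 1.
Legendre symbol 1 ⇒ 8867 is split.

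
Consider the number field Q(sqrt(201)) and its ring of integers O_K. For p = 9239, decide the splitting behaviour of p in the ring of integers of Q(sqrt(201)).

201 mod 4 = 1, hence disc K = 201 and O_K = ℤ[(1+√201)/2].
disc(K) = 201 is not divisible by 9239; 9239 is unramified.
Euler's criterion: 201^4619 mod 9239 = 9238. Thus (201|9239) = -1.
(201/9239) = -1, so 9239 is inert.

inert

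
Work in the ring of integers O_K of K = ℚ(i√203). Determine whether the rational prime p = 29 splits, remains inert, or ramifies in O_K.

p ramifies

d = -203 ≡ 1 (mod 4), so O_K = ℤ[(1+√-203)/2] and disc(K) = d = -203.
Ramification test: 29 | -203. The prime 29 ramifies in K.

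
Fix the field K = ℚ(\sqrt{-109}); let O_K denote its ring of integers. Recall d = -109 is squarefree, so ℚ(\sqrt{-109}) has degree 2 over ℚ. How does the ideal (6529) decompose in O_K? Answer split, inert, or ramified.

-109 mod 4 = 3, hence disc K = 4·(-109) = -436 and O_K = ℤ[√-109].
Since gcd(6529, -436) = 1 the prime 6529 does not ramify.
Compute (-109/6529) via Euler: 6420^((6529-1)/2) mod 6529 = 6528, so (-109/6529) = -1.
Legendre symbol -1 ⇒ 6529 is inert.

p is inert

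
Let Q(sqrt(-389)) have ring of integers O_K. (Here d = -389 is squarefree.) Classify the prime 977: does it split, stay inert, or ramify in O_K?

Since -389 ≢ 1 mod 4, the ring of integers is ℤ[√-389] with discriminant 4·(-389) = -1556.
disc(K) = -1556 is not divisible by 977; 977 is unramified.
Legendre symbol by Euler's criterion: (-389/977) ≡ (-389)^488 ≡ 976 (mod 977), i.e. (-389/977) = -1.
Legendre symbol -1 ⇒ 977 is inert.

remains prime (inert)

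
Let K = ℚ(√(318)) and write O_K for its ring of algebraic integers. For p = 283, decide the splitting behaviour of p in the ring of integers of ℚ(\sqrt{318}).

d = 318 ≡ 2 (mod 4), so O_K = ℤ[√318] and disc(K) = 4d = 1272.
Since gcd(283, 1272) = 1 the prime 283 does not ramify.
Legendre symbol by Euler's criterion: (318/283) ≡ 318^141 ≡ 282 (mod 283), i.e. (318/283) = -1.
Legendre symbol -1 ⇒ 283 is inert.

inert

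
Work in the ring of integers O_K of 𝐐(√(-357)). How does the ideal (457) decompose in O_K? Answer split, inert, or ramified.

d = -357 ≡ 3 (mod 4), so O_K = ℤ[√-357] and disc(K) = 4d = -1428.
disc(K) = -1428 is not divisible by 457; 457 is unramified.
Euler's criterion: (-357)^228 mod 457 = 1. Thus (-357|457) = 1.
(-357/457) = 1, so 457 splits.

457 splits in O_K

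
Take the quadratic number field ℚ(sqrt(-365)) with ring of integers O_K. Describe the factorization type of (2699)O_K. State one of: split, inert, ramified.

d = -365 ≡ 3 (mod 4), so O_K = ℤ[√-365] and disc(K) = 4d = -1460.
2699 ∤ -1460, so 2699 is unramified.
Compute (-365/2699) via Euler: 2334^((2699-1)/2) mod 2699 = 2698, so (-365/2699) = -1.
(-365/2699) = -1, so 2699 is inert.

inert — (2699) stays prime in O_K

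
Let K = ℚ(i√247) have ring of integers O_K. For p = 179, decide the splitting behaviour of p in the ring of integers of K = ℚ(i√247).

179 remains inert

-247 mod 4 = 1, hence disc K = -247 and O_K = ℤ[(1+√-247)/2].
179 ∤ -247, so 179 is unramified.
Compute (-247/179) via Euler: 111^((179-1)/2) mod 179 = 178, so (-247/179) = -1.
(-247/179) = -1, so 179 is inert.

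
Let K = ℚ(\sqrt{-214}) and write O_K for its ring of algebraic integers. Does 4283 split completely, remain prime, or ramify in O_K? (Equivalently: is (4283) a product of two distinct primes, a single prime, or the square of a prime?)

d = -214 ≡ 2 (mod 4), so O_K = ℤ[√-214] and disc(K) = 4d = -856.
4283 ∤ -856, so 4283 is unramified.
Legendre symbol by Euler's criterion: (-214/4283) ≡ (-214)^2141 ≡ 4282 (mod 4283), i.e. (-214/4283) = -1.
(-214/4283) = -1, so 4283 is inert.

inert — (4283) stays prime in O_K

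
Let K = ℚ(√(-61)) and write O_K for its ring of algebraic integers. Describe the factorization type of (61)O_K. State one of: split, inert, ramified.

d = -61 ≡ 3 (mod 4), so O_K = ℤ[√-61] and disc(K) = 4d = -244.
61 divides disc(K) = -244, so 61 ramifies.

p ramifies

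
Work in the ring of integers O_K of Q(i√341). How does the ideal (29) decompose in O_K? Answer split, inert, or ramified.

Since -341 ≢ 1 mod 4, the ring of integers is ℤ[√-341] with discriminant 4·(-341) = -1364.
29 ∤ -1364, so 29 is unramified.
Euler's criterion: (-341)^14 mod 29 = 1. Thus (-341|29) = 1.
(-341/29) = 1, so 29 splits.

split — (29) = 𝔭₁𝔭₂ with 𝔭₁ ≠ 𝔭₂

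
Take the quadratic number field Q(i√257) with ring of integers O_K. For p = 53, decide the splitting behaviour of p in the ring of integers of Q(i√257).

remains prime (inert)

-257 mod 4 = 3, hence disc K = 4·(-257) = -1028 and O_K = ℤ[√-257].
53 ∤ -1028, so 53 is unramified.
Compute (-257/53) via Euler: 8^((53-1)/2) mod 53 = 52, so (-257/53) = -1.
d is a non-residue mod p, hence 53 remains inert in O_K.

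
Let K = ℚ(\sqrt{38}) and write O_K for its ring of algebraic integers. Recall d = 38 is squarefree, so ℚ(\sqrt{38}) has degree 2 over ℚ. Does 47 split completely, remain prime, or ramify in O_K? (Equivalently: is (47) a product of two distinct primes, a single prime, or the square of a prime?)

d = 38 ≡ 2 (mod 4), so O_K = ℤ[√38] and disc(K) = 4d = 152.
disc(K) = 152 is not divisible by 47; 47 is unramified.
Compute (38/47) via Euler: 38^((47-1)/2) mod 47 = 46, so (38/47) = -1.
Legendre symbol -1 ⇒ 47 is inert.

47 remains inert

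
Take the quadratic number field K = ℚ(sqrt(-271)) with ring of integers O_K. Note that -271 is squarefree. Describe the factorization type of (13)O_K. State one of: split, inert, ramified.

p is inert

Since -271 ≡ 1 mod 4, the ring of integers is ℤ[(1+√-271)/2] with discriminant -271.
Since gcd(13, -271) = 1 the prime 13 does not ramify.
Legendre symbol by Euler's criterion: (-271/13) ≡ (-271)^6 ≡ 12 (mod 13), i.e. (-271/13) = -1.
Legendre symbol -1 ⇒ 13 is inert.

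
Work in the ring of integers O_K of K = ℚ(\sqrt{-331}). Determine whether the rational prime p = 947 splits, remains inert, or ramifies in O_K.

inert — (947) stays prime in O_K

d = -331 ≡ 1 (mod 4), so O_K = ℤ[(1+√-331)/2] and disc(K) = d = -331.
Since gcd(947, -331) = 1 the prime 947 does not ramify.
Legendre symbol by Euler's criterion: (-331/947) ≡ (-331)^473 ≡ 946 (mod 947), i.e. (-331/947) = -1.
(-331/947) = -1, so 947 is inert.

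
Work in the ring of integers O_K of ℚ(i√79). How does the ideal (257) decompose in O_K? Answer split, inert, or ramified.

p splits

d = -79 ≡ 1 (mod 4), so O_K = ℤ[(1+√-79)/2] and disc(K) = d = -79.
257 ∤ -79, so 257 is unramified.
Euler's criterion: (-79)^128 mod 257 = 1. Thus (-79|257) = 1.
d is a quadratic residue mod p, hence 257 splits in O_K.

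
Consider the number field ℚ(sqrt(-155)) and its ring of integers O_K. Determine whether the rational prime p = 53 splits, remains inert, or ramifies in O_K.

-155 mod 4 = 1, hence disc K = -155 and O_K = ℤ[(1+√-155)/2].
disc(K) = -155 is not divisible by 53; 53 is unramified.
Euler's criterion: (-155)^26 mod 53 = 1. Thus (-155|53) = 1.
(-155/53) = 1, so 53 splits.

53 splits in O_K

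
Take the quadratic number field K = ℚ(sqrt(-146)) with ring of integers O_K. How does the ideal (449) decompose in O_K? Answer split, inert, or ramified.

Since -146 ≢ 1 mod 4, the ring of integers is ℤ[√-146] with discriminant 4·(-146) = -584.
disc(K) = -584 is not divisible by 449; 449 is unramified.
Legendre symbol by Euler's criterion: (-146/449) ≡ (-146)^224 ≡ 448 (mod 449), i.e. (-146/449) = -1.
(-146/449) = -1, so 449 is inert.

remains prime (inert)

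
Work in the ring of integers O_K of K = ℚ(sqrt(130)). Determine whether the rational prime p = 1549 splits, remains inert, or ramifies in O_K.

splits completely

d = 130 ≡ 2 (mod 4), so O_K = ℤ[√130] and disc(K) = 4d = 520.
Since gcd(1549, 520) = 1 the prime 1549 does not ramify.
Legendre symbol by Euler's criterion: (130/1549) ≡ 130^774 ≡ 1 (mod 1549), i.e. (130/1549) = 1.
d is a quadratic residue mod p, hence 1549 splits in O_K.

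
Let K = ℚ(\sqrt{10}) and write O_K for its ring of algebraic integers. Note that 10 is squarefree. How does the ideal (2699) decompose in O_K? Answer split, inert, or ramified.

2699 remains inert

Since 10 ≢ 1 mod 4, the ring of integers is ℤ[√10] with discriminant 4·10 = 40.
disc(K) = 40 is not divisible by 2699; 2699 is unramified.
Compute (10/2699) via Euler: 10^((2699-1)/2) mod 2699 = 2698, so (10/2699) = -1.
(10/2699) = -1, so 2699 is inert.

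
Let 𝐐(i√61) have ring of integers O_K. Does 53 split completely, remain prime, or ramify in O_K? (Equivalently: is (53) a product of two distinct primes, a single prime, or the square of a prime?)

53 remains inert

d = -61 ≡ 3 (mod 4), so O_K = ℤ[√-61] and disc(K) = 4d = -244.
Since gcd(53, -244) = 1 the prime 53 does not ramify.
(-61/53) = 45^26 mod 53 = 52, giving Legendre symbol -1.
(-61/53) = -1, so 53 is inert.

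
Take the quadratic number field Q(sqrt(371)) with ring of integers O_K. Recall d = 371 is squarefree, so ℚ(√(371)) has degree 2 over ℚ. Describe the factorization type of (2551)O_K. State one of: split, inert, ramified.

Since 371 ≢ 1 mod 4, the ring of integers is ℤ[√371] with discriminant 4·371 = 1484.
disc(K) = 1484 is not divisible by 2551; 2551 is unramified.
Compute (371/2551) via Euler: 371^((2551-1)/2) mod 2551 = 1, so (371/2551) = 1.
(371/2551) = 1, so 2551 splits.

2551 splits in O_K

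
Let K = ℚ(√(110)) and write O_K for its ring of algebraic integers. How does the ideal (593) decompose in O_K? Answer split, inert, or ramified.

593 splits in O_K

d = 110 ≡ 2 (mod 4), so O_K = ℤ[√110] and disc(K) = 4d = 440.
disc(K) = 440 is not divisible by 593; 593 is unramified.
Euler's criterion: 110^296 mod 593 = 1. Thus (110|593) = 1.
Legendre symbol 1 ⇒ 593 is split.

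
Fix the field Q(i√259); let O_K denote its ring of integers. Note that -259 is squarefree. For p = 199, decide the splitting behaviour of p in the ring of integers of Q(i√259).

d = -259 ≡ 1 (mod 4), so O_K = ℤ[(1+√-259)/2] and disc(K) = d = -259.
199 ∤ -259, so 199 is unramified.
Legendre symbol by Euler's criterion: (-259/199) ≡ (-259)^99 ≡ 1 (mod 199), i.e. (-259/199) = 1.
d is a quadratic residue mod p, hence 199 splits in O_K.

splits completely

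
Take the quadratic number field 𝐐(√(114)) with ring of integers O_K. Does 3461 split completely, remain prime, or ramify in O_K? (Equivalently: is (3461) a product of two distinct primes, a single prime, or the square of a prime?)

114 mod 4 = 2, hence disc K = 4·114 = 456 and O_K = ℤ[√114].
disc(K) = 456 is not divisible by 3461; 3461 is unramified.
Compute (114/3461) via Euler: 114^((3461-1)/2) mod 3461 = 3460, so (114/3461) = -1.
Legendre symbol -1 ⇒ 3461 is inert.

p is inert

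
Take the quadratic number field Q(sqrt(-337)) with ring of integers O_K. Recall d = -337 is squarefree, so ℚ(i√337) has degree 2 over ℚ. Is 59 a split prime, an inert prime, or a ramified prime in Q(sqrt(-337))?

d = -337 ≡ 3 (mod 4), so O_K = ℤ[√-337] and disc(K) = 4d = -1348.
Since gcd(59, -1348) = 1 the prime 59 does not ramify.
Euler's criterion: (-337)^29 mod 59 = 1. Thus (-337|59) = 1.
d is a quadratic residue mod p, hence 59 splits in O_K.

splits completely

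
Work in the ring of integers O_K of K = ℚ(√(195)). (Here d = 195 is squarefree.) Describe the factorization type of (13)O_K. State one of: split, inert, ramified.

13 is ramified

d = 195 ≡ 3 (mod 4), so O_K = ℤ[√195] and disc(K) = 4d = 780.
disc(K) = 780 = 13·60, so p = 13 is ramified.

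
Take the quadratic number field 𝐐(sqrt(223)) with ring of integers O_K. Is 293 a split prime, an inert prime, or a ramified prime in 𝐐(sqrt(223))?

Since 223 ≢ 1 mod 4, the ring of integers is ℤ[√223] with discriminant 4·223 = 892.
disc(K) = 892 is not divisible by 293; 293 is unramified.
Compute (223/293) via Euler: 223^((293-1)/2) mod 293 = 292, so (223/293) = -1.
Legendre symbol -1 ⇒ 293 is inert.

293 remains inert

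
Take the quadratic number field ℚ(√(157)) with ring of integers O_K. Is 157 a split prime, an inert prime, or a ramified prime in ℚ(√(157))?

d = 157 ≡ 1 (mod 4), so O_K = ℤ[(1+√157)/2] and disc(K) = d = 157.
disc(K) = 157 = 157·1, so p = 157 is ramified.

ramified — (157) = 𝔭²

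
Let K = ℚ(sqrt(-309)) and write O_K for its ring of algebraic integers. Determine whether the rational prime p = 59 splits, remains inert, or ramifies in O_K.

59 splits in O_K

-309 mod 4 = 3, hence disc K = 4·(-309) = -1236 and O_K = ℤ[√-309].
59 ∤ -1236, so 59 is unramified.
Euler's criterion: (-309)^29 mod 59 = 1. Thus (-309|59) = 1.
Legendre symbol 1 ⇒ 59 is split.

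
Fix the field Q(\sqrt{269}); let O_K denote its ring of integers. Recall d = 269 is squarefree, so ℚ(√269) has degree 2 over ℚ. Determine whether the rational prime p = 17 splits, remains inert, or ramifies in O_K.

17 remains inert

Since 269 ≡ 1 mod 4, the ring of integers is ℤ[(1+√269)/2] with discriminant 269.
17 ∤ 269, so 17 is unramified.
Compute (269/17) via Euler: 14^((17-1)/2) mod 17 = 16, so (269/17) = -1.
d is a non-residue mod p, hence 17 remains inert in O_K.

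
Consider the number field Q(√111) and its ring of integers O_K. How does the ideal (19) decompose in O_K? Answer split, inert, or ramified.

Since 111 ≢ 1 mod 4, the ring of integers is ℤ[√111] with discriminant 4·111 = 444.
Since gcd(19, 444) = 1 the prime 19 does not ramify.
Compute (111/19) via Euler: 16^((19-1)/2) mod 19 = 1, so (111/19) = 1.
d is a quadratic residue mod p, hence 19 splits in O_K.

p splits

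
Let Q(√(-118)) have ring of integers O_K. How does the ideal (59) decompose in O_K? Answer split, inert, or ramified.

ramifies in O_K

Since -118 ≢ 1 mod 4, the ring of integers is ℤ[√-118] with discriminant 4·(-118) = -472.
Ramification test: 59 | -472. The prime 59 ramifies in K.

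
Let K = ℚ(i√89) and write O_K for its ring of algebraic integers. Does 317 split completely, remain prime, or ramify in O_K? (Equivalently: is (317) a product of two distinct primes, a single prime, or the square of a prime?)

d = -89 ≡ 3 (mod 4), so O_K = ℤ[√-89] and disc(K) = 4d = -356.
disc(K) = -356 is not divisible by 317; 317 is unramified.
Euler's criterion: (-89)^158 mod 317 = 1. Thus (-89|317) = 1.
d is a quadratic residue mod p, hence 317 splits in O_K.

split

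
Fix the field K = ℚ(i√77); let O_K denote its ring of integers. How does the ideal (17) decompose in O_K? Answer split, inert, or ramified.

split — (17) = 𝔭₁𝔭₂ with 𝔭₁ ≠ 𝔭₂

d = -77 ≡ 3 (mod 4), so O_K = ℤ[√-77] and disc(K) = 4d = -308.
disc(K) = -308 is not divisible by 17; 17 is unramified.
Euler's criterion: (-77)^8 mod 17 = 1. Thus (-77|17) = 1.
(-77/17) = 1, so 17 splits.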